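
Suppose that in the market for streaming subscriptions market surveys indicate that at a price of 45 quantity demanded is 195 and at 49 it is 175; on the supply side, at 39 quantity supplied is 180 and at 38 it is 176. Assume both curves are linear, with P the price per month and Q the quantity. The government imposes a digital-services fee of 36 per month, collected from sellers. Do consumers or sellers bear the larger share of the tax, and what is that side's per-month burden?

Demand slope: (175 − 195)/(49 − 45) = -5, so Qd = 420 − 5P.
Supply slope: (176 − 180)/(38 − 39) = 4, so Qs = 4P + 24.
Before the tax: set 420 − 5P = 4P + 24 → P* = 44, Q* = 200.
With the tax collected from sellers, supply shifts: Qs = 4(P − 36) + 24.
New equilibrium: consumers pay 60, sellers receive 24, Q = 120. (Wedge: Pb − Ps = 36.)
Per-month burden: consumers 16, sellers 20.
Sellers take the larger share because supply is less price-elastic here (demand slope 5 vs supply slope 4).

Sellers bear the larger share: 20 per month.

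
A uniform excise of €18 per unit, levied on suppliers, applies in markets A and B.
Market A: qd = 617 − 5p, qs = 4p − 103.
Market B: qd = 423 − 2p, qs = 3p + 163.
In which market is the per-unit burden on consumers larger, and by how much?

Market B, by €2.8.

Market A: pre-tax p* = €80, q* = 217; post-tax q = 177; per-unit burden on consumers = €8.
Market B: pre-tax p* = €52, q* = 319; post-tax q = 297.4; per-unit burden on consumers = €10.8.
Difference: €8 vs €10.8 → market B is larger by €2.8.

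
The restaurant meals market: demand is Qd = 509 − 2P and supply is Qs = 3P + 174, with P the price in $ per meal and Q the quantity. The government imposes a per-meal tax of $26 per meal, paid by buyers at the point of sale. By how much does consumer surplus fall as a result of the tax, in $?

Consumer surplus falls by $5606.64.

Before the tax: set 509 − 2P = 3P + 174 → P* = $67, Q* = 375.
With the tax collected from buyers, demand (in seller-price terms) shifts: Qd = 509 − 2(P + 26).
New equilibrium: buyers pay $82.6, producers receive $56.6, Q = 343.8. (Wedge: Pb − Ps = 26.)
ΔCS is the trapezoid between Q = 343.8 and Q = 375 of height $15.6: ½ · (375 + 343.8) · 15.6 = $5606.64.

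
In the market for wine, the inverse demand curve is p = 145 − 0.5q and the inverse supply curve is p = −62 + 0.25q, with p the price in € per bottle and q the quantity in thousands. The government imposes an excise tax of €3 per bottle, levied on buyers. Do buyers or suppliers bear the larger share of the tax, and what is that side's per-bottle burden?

Buyers bear the larger share: €2 per bottle.

Inverting to q(p) form: qd = 290 − 2p; qs = 4p + 248.
Without the tax, 290 − 2p = 4p + 248 gives 6p = 42, so p* = €7 and q* = 276.
With the tax collected from buyers, demand (in seller-price terms) shifts: qd = 290 − 2(p + 3).
Solving gives q = 272 with buyers paying €9 and suppliers receiving €6 (the €3 wedge).
Per-bottle burden: buyers €2, suppliers €1.
Buyers take the larger share because demand is less price-elastic here (demand slope 2 vs supply slope 4).
The less price-elastic side of the market bears the larger share of a per-unit tax.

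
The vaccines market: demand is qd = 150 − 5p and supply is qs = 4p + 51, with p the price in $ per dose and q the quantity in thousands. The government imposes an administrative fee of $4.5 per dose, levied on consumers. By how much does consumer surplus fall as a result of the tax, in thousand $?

Before the tax: set 150 − 5p = 4p + 51 → p* = $11, q* = 95.
With the tax collected from consumers, demand (in seller-price terms) shifts: qd = 150 − 5(p + 4.5).
New equilibrium: consumers pay $13, sellers receive $8.5, q = 85. (Wedge: pb − ps = 4.5.)
ΔCS is the trapezoid between Q = 85 and Q = 95 of height $2: ½ · (95 + 85) · 2 = $180.

Consumer surplus falls by $180 thousand.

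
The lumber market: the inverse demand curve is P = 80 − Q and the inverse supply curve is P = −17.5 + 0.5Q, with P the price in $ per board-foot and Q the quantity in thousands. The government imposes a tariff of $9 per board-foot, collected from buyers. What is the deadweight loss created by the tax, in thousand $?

Rewrite in direct form: Qd = 80 − P and Qs = 2P + 35.
Before the tax: set 80 − P = 2P + 35 → P* = $15, Q* = 65.
With the tax collected from buyers, demand (in seller-price terms) shifts: Qd = 80 − (P + 9).
Solving gives Q = 59 with buyers paying $21 and suppliers receiving $12 (the $9 wedge).
Quantity falls by |ΔQ| = |65 − 59| = 6.
DWL = ½ · t · |ΔQ| = ½ · 9 · 6 = $27.

Deadweight loss = $27 thousand.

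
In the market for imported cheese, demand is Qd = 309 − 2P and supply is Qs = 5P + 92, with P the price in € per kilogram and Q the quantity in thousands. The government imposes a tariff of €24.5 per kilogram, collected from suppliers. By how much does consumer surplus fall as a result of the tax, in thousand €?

Consumer surplus falls by €4016.25 thousand.

Before the tax: set 309 − 2P = 5P + 92 → P* = €31, Q* = 247.
With the tax collected from suppliers, supply shifts: Qs = 5(P − 24.5) + 92.
Solving gives Q = 212 with buyers paying €48.5 and suppliers receiving €24 (the €24.5 wedge).
ΔCS is the trapezoid between Q = 212 and Q = 247 of height €17.5: ½ · (247 + 212) · 17.5 = €4016.25.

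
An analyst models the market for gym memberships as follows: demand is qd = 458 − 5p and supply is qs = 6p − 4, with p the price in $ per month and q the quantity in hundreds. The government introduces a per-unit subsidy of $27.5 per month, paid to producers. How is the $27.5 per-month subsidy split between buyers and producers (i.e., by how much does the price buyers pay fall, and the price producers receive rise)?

Before the subsidy: set 458 − 5p = 6p − 4 → p* = $42, q* = 248.
With a per-unit subsidy paid to producers, each receives p + 27.5 per unit sold, so supply becomes qs = 6(p + 27.5) − 4.
New equilibrium: buyers pay $27, producers receive $54.5, q = 323. (Wedge: pb − ps = −27.5.)
Gain to buyers: $15; to producers: $12.5. (They sum to $27.5.)

Buyers gain $15 per month; producers gain $12.5 per month.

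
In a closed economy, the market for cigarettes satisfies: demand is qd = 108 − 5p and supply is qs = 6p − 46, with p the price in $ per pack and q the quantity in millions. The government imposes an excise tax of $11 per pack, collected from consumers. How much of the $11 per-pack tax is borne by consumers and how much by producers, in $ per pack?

Before the tax: set 108 − 5p = 6p − 46 → p* = $14, q* = 38.
With the tax collected from consumers, demand (in seller-price terms) shifts: qd = 108 − 5(p + 11).
Solving gives q = 8 with consumers paying $20 and producers receiving $9 (the $11 wedge).
Burden on consumers: $6; on producers: $5. (They sum to $11.)

Consumers bear $6 per pack; producers bear $5 per pack.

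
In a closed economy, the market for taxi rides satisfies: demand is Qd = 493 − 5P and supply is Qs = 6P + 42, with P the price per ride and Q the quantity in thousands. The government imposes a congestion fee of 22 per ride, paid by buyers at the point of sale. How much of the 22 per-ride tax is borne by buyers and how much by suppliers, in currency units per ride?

Buyers bear 12 per ride; suppliers bear 10 per ride.

Before the tax: set 493 − 5P = 6P + 42 → P* = 41, Q* = 288.
With the tax collected from buyers, demand (in seller-price terms) shifts: Qd = 493 − 5(P + 22).
New equilibrium: buyers pay 53, suppliers receive 31, Q = 228. (Wedge: Pb − Ps = 22.)
Burden on buyers: 12; on suppliers: 10. (They sum to 22.)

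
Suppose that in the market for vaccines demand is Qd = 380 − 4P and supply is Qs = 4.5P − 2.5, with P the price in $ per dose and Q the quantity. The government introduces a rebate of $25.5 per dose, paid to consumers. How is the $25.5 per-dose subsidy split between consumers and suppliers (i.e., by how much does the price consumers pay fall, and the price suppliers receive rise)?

Consumers gain $13.5 per dose; suppliers gain $12 per dose.

Without the subsidy, 380 − 4P = 4.5P − 2.5 gives 8.5P = 382.5, so P* = $45 and Q* = 200.
With a per-unit subsidy paid to consumers, each effectively pays P − 25.5, so demand becomes Qd = 380 − 4(P − 25.5).
New equilibrium: consumers pay $31.5, suppliers receive $57, Q = 254. (Wedge: Pb − Ps = −25.5.)
Gain to consumers: $13.5; to suppliers: $12. (They sum to $25.5.)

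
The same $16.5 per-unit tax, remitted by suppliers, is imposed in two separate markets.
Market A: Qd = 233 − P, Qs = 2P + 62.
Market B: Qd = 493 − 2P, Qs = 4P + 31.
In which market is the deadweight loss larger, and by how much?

Market B, by $90.75.

Market A: pre-tax P* = $57, Q* = 176; post-tax Q = 165; deadweight loss = $90.75.
Market B: pre-tax P* = $77, Q* = 339; post-tax Q = 317; deadweight loss = $181.5.
Difference: $90.75 vs $181.5 → market B is larger by $90.75.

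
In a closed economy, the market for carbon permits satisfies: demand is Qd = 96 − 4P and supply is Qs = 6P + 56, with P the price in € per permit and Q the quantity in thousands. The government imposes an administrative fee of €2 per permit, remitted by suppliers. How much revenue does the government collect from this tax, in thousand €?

Tax revenue = €150.4 thousand.

Before the tax: set 96 − 4P = 6P + 56 → P* = €4, Q* = 80.
With the tax collected from suppliers, supply shifts: Qs = 6(P − 2) + 56.
Solving gives Q = 75.2 with buyers paying €5.2 and suppliers receiving €3.2 (the €2 wedge).
Revenue = t · Q = 2 · 75.2 = €150.4.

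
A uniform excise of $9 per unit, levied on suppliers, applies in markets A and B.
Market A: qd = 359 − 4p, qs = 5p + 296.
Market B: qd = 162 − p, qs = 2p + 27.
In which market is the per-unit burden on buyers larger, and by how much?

Market B, by $1.

Market A: pre-tax p* = $7, q* = 331; post-tax q = 311; per-unit burden on buyers = $5.
Market B: pre-tax p* = $45, q* = 117; post-tax q = 111; per-unit burden on buyers = $6.
Difference: $5 vs $6 → market B is larger by $1.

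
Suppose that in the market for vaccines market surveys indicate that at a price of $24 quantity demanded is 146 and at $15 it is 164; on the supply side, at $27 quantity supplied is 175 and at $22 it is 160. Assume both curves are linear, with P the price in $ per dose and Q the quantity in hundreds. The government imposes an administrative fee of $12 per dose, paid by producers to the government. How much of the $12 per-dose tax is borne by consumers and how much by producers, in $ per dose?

Consumers bear $7.2 per dose; producers bear $4.8 per dose.

Demand slope: (164 − 146)/(15 − 24) = -2, so Qd = 194 − 2P.
Supply slope: (160 − 175)/(22 − 27) = 3, so Qs = 3P + 94.
Without the tax, 194 − 2P = 3P + 94 gives 5P = 100, so P* = $20 and Q* = 154.
With the tax collected from producers, supply shifts: Qs = 3(P − 12) + 94.
Solving gives Q = 139.6 with consumers paying $27.2 and producers receiving $15.2 (the $12 wedge).
Burden on consumers: $7.2; on producers: $4.8. (They sum to $12.)
The less price-elastic side of the market bears the larger share of a per-unit tax.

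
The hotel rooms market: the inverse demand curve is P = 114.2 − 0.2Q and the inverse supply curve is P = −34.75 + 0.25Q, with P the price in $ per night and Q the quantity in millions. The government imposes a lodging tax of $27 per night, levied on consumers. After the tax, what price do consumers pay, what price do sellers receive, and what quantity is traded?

Consumers pay $60; sellers receive $33; quantity = 271.

Rewrite in direct form: Qd = 571 − 5P and Qs = 4P + 139.
Without the tax, 571 − 5P = 4P + 139 gives 9P = 432, so P* = $48 and Q* = 331.
With the tax collected from consumers, demand (in seller-price terms) shifts: Qd = 571 − 5(P + 27).
Solving gives Q = 271 with consumers paying $60 and sellers receiving $33 (the $27 wedge).
The less price-elastic side of the market bears the larger share of a per-unit tax.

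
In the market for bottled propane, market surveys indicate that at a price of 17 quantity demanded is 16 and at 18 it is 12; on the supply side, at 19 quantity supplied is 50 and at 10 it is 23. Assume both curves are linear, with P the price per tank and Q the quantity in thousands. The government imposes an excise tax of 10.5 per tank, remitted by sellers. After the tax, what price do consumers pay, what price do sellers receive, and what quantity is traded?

Consumers pay 17.5; sellers receive 7; quantity = 14.

Demand slope: (12 − 16)/(18 − 17) = -4, so Qd = 84 − 4P.
Supply slope: (23 − 50)/(10 − 19) = 3, so Qs = 3P − 7.
Without the tax, 84 − 4P = 3P − 7 gives 7P = 91, so P* = 13 and Q* = 32.
With the tax collected from sellers, supply shifts: Qs = 3(P − 10.5) − 7.
Solving gives Q = 14 with consumers paying 17.5 and sellers receiving 7 (the 10.5 wedge).
The less price-elastic side of the market bears the larger share of a per-unit tax.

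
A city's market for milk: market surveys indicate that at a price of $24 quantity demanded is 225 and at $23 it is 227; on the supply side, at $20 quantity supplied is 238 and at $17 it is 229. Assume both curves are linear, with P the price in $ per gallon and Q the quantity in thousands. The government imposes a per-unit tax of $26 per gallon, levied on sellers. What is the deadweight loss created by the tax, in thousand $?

Demand slope: (227 − 225)/(23 − 24) = -2, so Qd = 273 − 2P.
Supply slope: (229 − 238)/(17 − 20) = 3, so Qs = 3P + 178.
Without the tax, 273 − 2P = 3P + 178 gives 5P = 95, so P* = $19 and Q* = 235.
With the tax collected from sellers, supply shifts: Qs = 3(P − 26) + 178.
Solving gives Q = 203.8 with buyers paying $34.6 and sellers receiving $8.6 (the $26 wedge).
Quantity falls by |ΔQ| = |235 − 203.8| = 31.2.
DWL = ½ · t · |ΔQ| = ½ · 26 · 31.2 = $405.6.

Deadweight loss = $405.6 thousand.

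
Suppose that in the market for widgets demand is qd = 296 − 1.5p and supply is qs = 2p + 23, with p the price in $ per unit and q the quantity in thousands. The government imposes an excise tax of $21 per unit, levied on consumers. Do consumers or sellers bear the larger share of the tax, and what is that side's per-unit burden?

Consumers bear the larger share: $12 per unit.

Before the tax: set 296 − 1.5p = 2p + 23 → p* = $78, q* = 179.
With the tax collected from consumers, demand (in seller-price terms) shifts: qd = 296 − 1.5(p + 21).
Solving gives q = 161 with consumers paying $90 and sellers receiving $69 (the $21 wedge).
Per-unit burden: consumers $12, sellers $9.
Consumers take the larger share because demand is less price-elastic here (demand slope 1.5 vs supply slope 2).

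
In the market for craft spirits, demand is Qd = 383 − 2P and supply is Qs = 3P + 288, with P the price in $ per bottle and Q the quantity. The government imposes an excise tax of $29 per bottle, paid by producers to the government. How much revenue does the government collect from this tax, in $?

Tax revenue = $8995.8.

Before the tax: set 383 − 2P = 3P + 288 → P* = $19, Q* = 345.
With the tax collected from producers, supply shifts: Qs = 3(P − 29) + 288.
New equilibrium: consumers pay $36.4, producers receive $7.4, Q = 310.2. (Wedge: Pb − Ps = 29.)
Revenue = t · Q = 29 · 310.2 = $8995.8.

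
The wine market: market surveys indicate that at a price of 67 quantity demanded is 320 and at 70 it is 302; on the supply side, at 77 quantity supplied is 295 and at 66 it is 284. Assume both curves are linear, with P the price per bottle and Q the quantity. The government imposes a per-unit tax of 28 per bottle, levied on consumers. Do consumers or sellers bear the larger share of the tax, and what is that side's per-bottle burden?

Sellers bear the larger share: 24 per bottle.

Demand slope: (302 − 320)/(70 − 67) = -6, so Qd = 722 − 6P.
Supply slope: (284 − 295)/(66 − 77) = 1, so Qs = P + 218.
Without the tax, 722 − 6P = P + 218 gives 7P = 504, so P* = 72 and Q* = 290.
With the tax collected from consumers, demand (in seller-price terms) shifts: Qd = 722 − 6(P + 28).
New equilibrium: consumers pay 76, sellers receive 48, Q = 266. (Wedge: Pb − Ps = 28.)
Per-bottle burden: consumers 4, sellers 24.
Sellers take the larger share because supply is less price-elastic here (demand slope 6 vs supply slope 1).
The less price-elastic side of the market bears the larger share of a per-unit tax.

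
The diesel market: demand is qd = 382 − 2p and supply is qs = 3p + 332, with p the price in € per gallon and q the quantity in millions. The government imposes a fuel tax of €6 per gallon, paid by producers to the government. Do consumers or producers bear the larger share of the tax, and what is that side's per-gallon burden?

Without the tax, 382 − 2p = 3p + 332 gives 5p = 50, so p* = €10 and q* = 362.
With the tax collected from producers, supply shifts: qs = 3(p − 6) + 332.
Solving gives q = 354.8 with consumers paying €13.6 and producers receiving €7.6 (the €6 wedge).
Per-gallon burden: consumers €3.6, producers €2.4.
Consumers take the larger share because demand is less price-elastic here (demand slope 2 vs supply slope 3).

Consumers bear the larger share: €3.6 per gallon.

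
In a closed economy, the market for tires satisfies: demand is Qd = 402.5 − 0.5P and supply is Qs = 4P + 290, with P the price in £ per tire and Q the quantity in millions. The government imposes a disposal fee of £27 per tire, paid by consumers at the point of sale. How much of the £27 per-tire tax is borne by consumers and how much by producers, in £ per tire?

Consumers bear £24 per tire; producers bear £3 per tire.

Before the tax: set 402.5 − 0.5P = 4P + 290 → P* = £25, Q* = 390.
With the tax collected from consumers, demand (in seller-price terms) shifts: Qd = 402.5 − 0.5(P + 27).
New equilibrium: consumers pay £49, producers receive £22, Q = 378. (Wedge: Pb − Ps = 27.)
Burden on consumers: £24; on producers: £3. (They sum to £27.)
The less price-elastic side of the market bears the larger share of a per-unit tax.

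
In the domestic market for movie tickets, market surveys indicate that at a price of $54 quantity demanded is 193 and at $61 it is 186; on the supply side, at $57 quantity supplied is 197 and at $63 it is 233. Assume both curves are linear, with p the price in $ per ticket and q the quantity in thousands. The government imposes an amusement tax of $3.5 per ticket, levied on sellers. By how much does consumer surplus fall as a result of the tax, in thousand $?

Consumer surplus falls by $568.5 thousand.

Demand slope: (186 − 193)/(61 − 54) = -1, so qd = 247 − p.
Supply slope: (233 − 197)/(63 − 57) = 6, so qs = 6p − 145.
Before the tax: set 247 − p = 6p − 145 → p* = $56, q* = 191.
With the tax collected from sellers, supply shifts: qs = 6(p − 3.5) − 145.
New equilibrium: buyers pay $59, sellers receive $55.5, q = 188. (Wedge: pb − ps = 3.5.)
ΔCS is the trapezoid between Q = 188 and Q = 191 of height $3: ½ · (191 + 188) · 3 = $568.5.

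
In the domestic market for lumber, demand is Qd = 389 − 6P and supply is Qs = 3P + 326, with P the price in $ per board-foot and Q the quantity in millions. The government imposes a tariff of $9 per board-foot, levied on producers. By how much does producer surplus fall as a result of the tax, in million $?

Producer surplus falls by $2028 million.

Without the tax, 389 − 6P = 3P + 326 gives 9P = 63, so P* = $7 and Q* = 347.
With the tax collected from producers, supply shifts: Qs = 3(P − 9) + 326.
Solving gives Q = 329 with consumers paying $10 and producers receiving $1 (the $9 wedge).
ΔPS is the trapezoid between Q = 329 and Q = 347 of height $6: ½ · (347 + 329) · 6 = $2028.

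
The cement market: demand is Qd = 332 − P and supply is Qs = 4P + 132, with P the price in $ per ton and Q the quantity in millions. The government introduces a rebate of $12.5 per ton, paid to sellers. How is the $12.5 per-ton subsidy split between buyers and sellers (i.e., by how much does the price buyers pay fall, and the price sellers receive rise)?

Buyers gain $10 per ton; sellers gain $2.5 per ton.

Before the subsidy: set 332 − P = 4P + 132 → P* = $40, Q* = 292.
With a per-unit subsidy paid to sellers, each receives P + 12.5 per unit sold, so supply becomes Qs = 4(P + 12.5) + 132.
Solving gives Q = 302 with buyers paying $30 and sellers receiving $42.5 (the $12.5 wedge).
Gain to buyers: $10; to sellers: $2.5. (They sum to $12.5.)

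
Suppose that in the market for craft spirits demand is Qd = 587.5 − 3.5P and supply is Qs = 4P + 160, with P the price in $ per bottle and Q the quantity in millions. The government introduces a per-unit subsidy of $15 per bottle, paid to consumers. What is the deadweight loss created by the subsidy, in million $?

Deadweight loss = $210 million.

Without the subsidy, 587.5 − 3.5P = 4P + 160 gives 7.5P = 427.5, so P* = $57 and Q* = 388.
With a per-unit subsidy paid to consumers, each effectively pays P − 15, so demand becomes Qd = 587.5 − 3.5(P − 15).
Solving gives Q = 416 with consumers paying $49 and producers receiving $64 (the $15 wedge).
Quantity rises by |ΔQ| = |388 − 416| = 28.
DWL = ½ · t · |ΔQ| = ½ · 15 · 28 = $210.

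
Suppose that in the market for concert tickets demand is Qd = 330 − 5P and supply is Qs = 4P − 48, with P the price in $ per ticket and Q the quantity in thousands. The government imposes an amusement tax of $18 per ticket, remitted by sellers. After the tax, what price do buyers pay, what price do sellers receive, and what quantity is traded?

Without the tax, 330 − 5P = 4P − 48 gives 9P = 378, so P* = $42 and Q* = 120.
With the tax collected from sellers, supply shifts: Qs = 4(P − 18) − 48.
New equilibrium: buyers pay $50, sellers receive $32, Q = 80. (Wedge: Pb − Ps = 18.)
The less price-elastic side of the market bears the larger share of a per-unit tax.

Buyers pay $50; sellers receive $32; quantity = 80.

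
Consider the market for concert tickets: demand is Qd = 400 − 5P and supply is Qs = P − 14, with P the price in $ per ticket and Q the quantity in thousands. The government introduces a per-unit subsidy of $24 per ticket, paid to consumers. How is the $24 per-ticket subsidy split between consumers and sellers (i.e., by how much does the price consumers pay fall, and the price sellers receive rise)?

Consumers gain $4 per ticket; sellers gain $20 per ticket.

Without the subsidy, 400 − 5P = P − 14 gives 6P = 414, so P* = $69 and Q* = 55.
With a per-unit subsidy paid to consumers, each effectively pays P − 24, so demand becomes Qd = 400 − 5(P − 24).
New equilibrium: consumers pay $65, sellers receive $89, Q = 75. (Wedge: Pb − Ps = −24.)
Gain to consumers: $4; to sellers: $20. (They sum to $24.)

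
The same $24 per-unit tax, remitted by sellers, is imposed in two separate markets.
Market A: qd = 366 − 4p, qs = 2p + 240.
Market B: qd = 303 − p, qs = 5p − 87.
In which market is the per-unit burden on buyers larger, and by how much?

Market B, by $12.

Market A: pre-tax p* = $21, q* = 282; post-tax q = 250; per-unit burden on buyers = $8.
Market B: pre-tax p* = $65, q* = 238; post-tax q = 218; per-unit burden on buyers = $20.
Difference: $8 vs $20 → market B is larger by $12.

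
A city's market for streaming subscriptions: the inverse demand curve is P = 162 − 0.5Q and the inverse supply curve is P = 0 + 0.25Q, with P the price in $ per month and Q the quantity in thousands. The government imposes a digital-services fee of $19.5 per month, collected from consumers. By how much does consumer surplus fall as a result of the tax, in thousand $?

Consumer surplus falls by $2639 thousand.

Inverting to Q(P) form: Qd = 324 − 2P; Qs = 4P.
Before the tax: set 324 − 2P = 4P → P* = $54, Q* = 216.
With the tax collected from consumers, demand (in seller-price terms) shifts: Qd = 324 − 2(P + 19.5).
Solving gives Q = 190 with consumers paying $67 and suppliers receiving $47.5 (the $19.5 wedge).
ΔCS is the trapezoid between Q = 190 and Q = 216 of height $13: ½ · (216 + 190) · 13 = $2639.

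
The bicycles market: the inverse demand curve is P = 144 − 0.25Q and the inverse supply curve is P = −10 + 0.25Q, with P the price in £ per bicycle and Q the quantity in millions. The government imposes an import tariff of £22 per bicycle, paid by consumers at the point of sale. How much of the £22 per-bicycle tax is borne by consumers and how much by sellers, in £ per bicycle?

Rewrite in direct form: Qd = 576 − 4P and Qs = 4P + 40.
Before the tax: set 576 − 4P = 4P + 40 → P* = £67, Q* = 308.
With the tax collected from consumers, demand (in seller-price terms) shifts: Qd = 576 − 4(P + 22).
New equilibrium: consumers pay £78, sellers receive £56, Q = 264. (Wedge: Pb − Ps = 22.)
Burden on consumers: £11; on sellers: £11. (They sum to £22.)
The less price-elastic side of the market bears the larger share of a per-unit tax.

Consumers bear £11 per bicycle; sellers bear £11 per bicycle.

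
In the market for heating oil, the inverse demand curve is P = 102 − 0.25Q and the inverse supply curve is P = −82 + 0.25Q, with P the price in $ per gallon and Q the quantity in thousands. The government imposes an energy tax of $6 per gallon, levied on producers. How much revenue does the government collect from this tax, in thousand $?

Tax revenue = $2136 thousand.

Inverting to Q(P) form: Qd = 408 − 4P; Qs = 4P + 328.
Before the tax: set 408 − 4P = 4P + 328 → P* = $10, Q* = 368.
With the tax collected from producers, supply shifts: Qs = 4(P − 6) + 328.
Solving gives Q = 356 with buyers paying $13 and producers receiving $7 (the $6 wedge).
Revenue = t · Q = 6 · 356 = $2136.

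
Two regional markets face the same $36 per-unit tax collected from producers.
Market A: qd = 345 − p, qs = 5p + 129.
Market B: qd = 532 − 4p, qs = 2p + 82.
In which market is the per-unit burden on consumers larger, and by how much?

Market A: pre-tax p* = $36, q* = 309; post-tax q = 279; per-unit burden on consumers = $30.
Market B: pre-tax p* = $75, q* = 232; post-tax q = 184; per-unit burden on consumers = $12.
Difference: $30 vs $12 → market A is larger by $18.

Market A, by $18.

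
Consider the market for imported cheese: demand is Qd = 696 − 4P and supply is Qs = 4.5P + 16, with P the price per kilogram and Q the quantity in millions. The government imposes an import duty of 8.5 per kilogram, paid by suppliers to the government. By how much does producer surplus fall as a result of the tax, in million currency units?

Producer surplus falls by 1468 million.

Before the tax: set 696 − 4P = 4.5P + 16 → P* = 80, Q* = 376.
With the tax collected from suppliers, supply shifts: Qs = 4.5(P − 8.5) + 16.
Solving gives Q = 358 with buyers paying 84.5 and suppliers receiving 76 (the 8.5 wedge).
ΔPS is the trapezoid between Q = 358 and Q = 376 of height 4: ½ · (376 + 358) · 4 = 1468.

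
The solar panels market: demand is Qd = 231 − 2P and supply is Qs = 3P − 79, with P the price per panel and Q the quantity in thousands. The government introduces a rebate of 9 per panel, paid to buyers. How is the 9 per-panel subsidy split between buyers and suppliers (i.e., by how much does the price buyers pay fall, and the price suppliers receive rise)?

Without the subsidy, 231 − 2P = 3P − 79 gives 5P = 310, so P* = 62 and Q* = 107.
With a per-unit subsidy paid to buyers, each effectively pays P − 9, so demand becomes Qd = 231 − 2(P − 9).
Solving gives Q = 117.8 with buyers paying 56.6 and suppliers receiving 65.6 (the 9 wedge).
Gain to buyers: 5.4; to suppliers: 3.6. (They sum to 9.)

Buyers gain 5.4 per panel; suppliers gain 3.6 per panel.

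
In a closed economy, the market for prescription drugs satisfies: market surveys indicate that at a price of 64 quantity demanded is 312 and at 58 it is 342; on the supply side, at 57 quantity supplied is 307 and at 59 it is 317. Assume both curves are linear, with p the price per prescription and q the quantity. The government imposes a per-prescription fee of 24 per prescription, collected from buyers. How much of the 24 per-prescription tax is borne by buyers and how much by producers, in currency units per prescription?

Demand slope: (342 − 312)/(58 − 64) = -5, so qd = 632 − 5p.
Supply slope: (317 − 307)/(59 − 57) = 5, so qs = 5p + 22.
Without the tax, 632 − 5p = 5p + 22 gives 10p = 610, so p* = 61 and q* = 327.
With the tax collected from buyers, demand (in seller-price terms) shifts: qd = 632 − 5(p + 24).
Solving gives q = 267 with buyers paying 73 and producers receiving 49 (the 24 wedge).
Burden on buyers: 12; on producers: 12. (They sum to 24.)
The less price-elastic side of the market bears the larger share of a per-unit tax.

Buyers bear 12 per prescription; producers bear 12 per prescription.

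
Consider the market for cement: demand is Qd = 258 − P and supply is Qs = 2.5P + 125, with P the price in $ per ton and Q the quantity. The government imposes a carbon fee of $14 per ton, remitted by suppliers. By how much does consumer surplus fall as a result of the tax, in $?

Without the tax, 258 − P = 2.5P + 125 gives 3.5P = 133, so P* = $38 and Q* = 220.
With the tax collected from suppliers, supply shifts: Qs = 2.5(P − 14) + 125.
New equilibrium: buyers pay $48, suppliers receive $34, Q = 210. (Wedge: Pb − Ps = 14.)
ΔCS is the trapezoid between Q = 210 and Q = 220 of height $10: ½ · (220 + 210) · 10 = $2150.

Consumer surplus falls by $2150.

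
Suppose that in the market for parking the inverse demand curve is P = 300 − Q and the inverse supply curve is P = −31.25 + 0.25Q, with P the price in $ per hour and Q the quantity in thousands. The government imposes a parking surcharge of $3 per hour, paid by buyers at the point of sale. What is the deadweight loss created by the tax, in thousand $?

Deadweight loss = $3.6 thousand.

Rewrite in direct form: Qd = 300 − P and Qs = 4P + 125.
Without the tax, 300 − P = 4P + 125 gives 5P = 175, so P* = $35 and Q* = 265.
With the tax collected from buyers, demand (in seller-price terms) shifts: Qd = 300 − (P + 3).
New equilibrium: buyers pay $37.4, producers receive $34.4, Q = 262.6. (Wedge: Pb − Ps = 3.)
Quantity falls by |ΔQ| = |265 − 262.6| = 2.4.
DWL = ½ · t · |ΔQ| = ½ · 3 · 2.4 = $3.6.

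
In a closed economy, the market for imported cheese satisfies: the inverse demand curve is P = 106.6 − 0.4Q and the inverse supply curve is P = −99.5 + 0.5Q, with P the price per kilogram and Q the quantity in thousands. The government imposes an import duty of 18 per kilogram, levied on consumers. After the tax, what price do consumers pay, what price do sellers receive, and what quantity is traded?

Rewrite in direct form: Qd = 266.5 − 2.5P and Qs = 2P + 199.
Without the tax, 266.5 − 2.5P = 2P + 199 gives 4.5P = 67.5, so P* = 15 and Q* = 229.
With the tax collected from consumers, demand (in seller-price terms) shifts: Qd = 266.5 − 2.5(P + 18).
New equilibrium: consumers pay 23, sellers receive 5, Q = 209. (Wedge: Pb − Ps = 18.)
The less price-elastic side of the market bears the larger share of a per-unit tax.

Consumers pay 23; sellers receive 5; quantity = 209.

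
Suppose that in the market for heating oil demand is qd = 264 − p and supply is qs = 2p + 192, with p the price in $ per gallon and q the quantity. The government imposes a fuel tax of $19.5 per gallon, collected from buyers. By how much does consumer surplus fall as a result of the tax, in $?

Without the tax, 264 − p = 2p + 192 gives 3p = 72, so p* = $24 and q* = 240.
With the tax collected from buyers, demand (in seller-price terms) shifts: qd = 264 − (p + 19.5).
Solving gives q = 227 with buyers paying $37 and suppliers receiving $17.5 (the $19.5 wedge).
ΔCS is the trapezoid between Q = 227 and Q = 240 of height $13: ½ · (240 + 227) · 13 = $3035.5.

Consumer surplus falls by $3035.5.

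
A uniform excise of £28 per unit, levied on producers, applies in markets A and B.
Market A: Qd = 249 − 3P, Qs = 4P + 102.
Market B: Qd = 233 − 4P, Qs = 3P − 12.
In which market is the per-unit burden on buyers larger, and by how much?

Market A, by £4.

Market A: pre-tax P* = £21, Q* = 186; post-tax Q = 138; per-unit burden on buyers = £16.
Market B: pre-tax P* = £35, Q* = 93; post-tax Q = 45; per-unit burden on buyers = £12.
Difference: £16 vs £12 → market A is larger by £4.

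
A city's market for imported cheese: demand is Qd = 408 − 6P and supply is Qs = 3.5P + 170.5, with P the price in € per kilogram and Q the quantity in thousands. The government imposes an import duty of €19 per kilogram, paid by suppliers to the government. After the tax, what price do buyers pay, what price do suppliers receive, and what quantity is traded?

Before the tax: set 408 − 6P = 3.5P + 170.5 → P* = €25, Q* = 258.
With the tax collected from suppliers, supply shifts: Qs = 3.5(P − 19) + 170.5.
New equilibrium: buyers pay €32, suppliers receive €13, Q = 216. (Wedge: Pb − Ps = 19.)
The less price-elastic side of the market bears the larger share of a per-unit tax.

Buyers pay €32; suppliers receive €13; quantity = 216.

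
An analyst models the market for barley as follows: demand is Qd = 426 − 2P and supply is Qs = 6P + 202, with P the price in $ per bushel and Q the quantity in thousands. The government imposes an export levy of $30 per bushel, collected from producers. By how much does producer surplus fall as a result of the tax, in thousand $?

Without the tax, 426 − 2P = 6P + 202 gives 8P = 224, so P* = $28 and Q* = 370.
With the tax collected from producers, supply shifts: Qs = 6(P − 30) + 202.
Solving gives Q = 325 with consumers paying $50.5 and producers receiving $20.5 (the $30 wedge).
ΔPS is the trapezoid between Q = 325 and Q = 370 of height $7.5: ½ · (370 + 325) · 7.5 = $2606.25.

Producer surplus falls by $2606.25 thousand.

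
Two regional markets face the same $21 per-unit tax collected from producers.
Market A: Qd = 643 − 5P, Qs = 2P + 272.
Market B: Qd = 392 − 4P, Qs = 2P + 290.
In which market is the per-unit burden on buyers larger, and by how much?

Market A: pre-tax P* = $53, Q* = 378; post-tax Q = 348; per-unit burden on buyers = $6.
Market B: pre-tax P* = $17, Q* = 324; post-tax Q = 296; per-unit burden on buyers = $7.
Difference: $6 vs $7 → market B is larger by $1.

Market B, by $1.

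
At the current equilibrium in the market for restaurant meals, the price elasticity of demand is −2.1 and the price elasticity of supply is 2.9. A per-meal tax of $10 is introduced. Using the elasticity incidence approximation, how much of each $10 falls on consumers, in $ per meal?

Consumers bear ≈ $5.8 per meal.

Incidence ratio: consumers' share ≈ εs / (εs + |εd|) = 2.9 / (2.9 + 2.1) = 0.58.
So consumers bear ≈ 0.58 × $10 = $5.8; producers bear $4.2.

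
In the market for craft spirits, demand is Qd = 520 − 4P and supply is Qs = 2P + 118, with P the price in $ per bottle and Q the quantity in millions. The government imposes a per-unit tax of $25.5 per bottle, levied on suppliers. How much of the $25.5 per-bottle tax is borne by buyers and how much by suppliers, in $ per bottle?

Buyers bear $8.5 per bottle; suppliers bear $17 per bottle.

Before the tax: set 520 − 4P = 2P + 118 → P* = $67, Q* = 252.
With the tax collected from suppliers, supply shifts: Qs = 2(P − 25.5) + 118.
Solving gives Q = 218 with buyers paying $75.5 and suppliers receiving $50 (the $25.5 wedge).
Burden on buyers: $8.5; on suppliers: $17. (They sum to $25.5.)
The less price-elastic side of the market bears the larger share of a per-unit tax.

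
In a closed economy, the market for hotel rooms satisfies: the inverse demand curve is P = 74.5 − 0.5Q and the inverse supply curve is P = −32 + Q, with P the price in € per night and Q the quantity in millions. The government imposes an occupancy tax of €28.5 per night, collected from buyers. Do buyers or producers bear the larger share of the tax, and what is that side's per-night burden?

Rewrite in direct form: Qd = 149 − 2P and Qs = P + 32.
Without the tax, 149 − 2P = P + 32 gives 3P = 117, so P* = €39 and Q* = 71.
With the tax collected from buyers, demand (in seller-price terms) shifts: Qd = 149 − 2(P + 28.5).
Solving gives Q = 52 with buyers paying €48.5 and producers receiving €20 (the €28.5 wedge).
Per-night burden: buyers €9.5, producers €19.
Producers take the larger share because supply is less price-elastic here (demand slope 2 vs supply slope 1).
The less price-elastic side of the market bears the larger share of a per-unit tax.

Producers bear the larger share: €19 per night.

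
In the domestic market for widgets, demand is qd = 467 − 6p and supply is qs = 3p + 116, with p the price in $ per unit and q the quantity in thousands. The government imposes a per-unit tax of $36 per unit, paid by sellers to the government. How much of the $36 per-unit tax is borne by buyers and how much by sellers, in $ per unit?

Buyers bear $12 per unit; sellers bear $24 per unit.

Without the tax, 467 − 6p = 3p + 116 gives 9p = 351, so p* = $39 and q* = 233.
With the tax collected from sellers, supply shifts: qs = 3(p − 36) + 116.
New equilibrium: buyers pay $51, sellers receive $15, q = 161. (Wedge: pb − ps = 36.)
Burden on buyers: $12; on sellers: $24. (They sum to $36.)
The less price-elastic side of the market bears the larger share of a per-unit tax.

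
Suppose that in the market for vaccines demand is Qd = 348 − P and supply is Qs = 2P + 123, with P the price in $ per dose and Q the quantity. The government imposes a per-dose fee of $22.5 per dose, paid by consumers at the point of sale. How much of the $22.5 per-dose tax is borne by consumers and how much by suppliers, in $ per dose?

Without the tax, 348 − P = 2P + 123 gives 3P = 225, so P* = $75 and Q* = 273.
With the tax collected from consumers, demand (in seller-price terms) shifts: Qd = 348 − (P + 22.5).
Solving gives Q = 258 with consumers paying $90 and suppliers receiving $67.5 (the $22.5 wedge).
Burden on consumers: $15; on suppliers: $7.5. (They sum to $22.5.)
The less price-elastic side of the market bears the larger share of a per-unit tax.

Consumers bear $15 per dose; suppliers bear $7.5 per dose.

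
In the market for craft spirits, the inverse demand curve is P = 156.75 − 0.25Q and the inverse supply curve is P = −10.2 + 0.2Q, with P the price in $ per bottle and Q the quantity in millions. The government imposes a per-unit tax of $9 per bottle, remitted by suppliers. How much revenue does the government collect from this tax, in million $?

Inverting to Q(P) form: Qd = 627 − 4P; Qs = 5P + 51.
Before the tax: set 627 − 4P = 5P + 51 → P* = $64, Q* = 371.
With the tax collected from suppliers, supply shifts: Qs = 5(P − 9) + 51.
Solving gives Q = 351 with consumers paying $69 and suppliers receiving $60 (the $9 wedge).
Revenue = t · Q = 9 · 351 = $3159.

Tax revenue = $3159 million.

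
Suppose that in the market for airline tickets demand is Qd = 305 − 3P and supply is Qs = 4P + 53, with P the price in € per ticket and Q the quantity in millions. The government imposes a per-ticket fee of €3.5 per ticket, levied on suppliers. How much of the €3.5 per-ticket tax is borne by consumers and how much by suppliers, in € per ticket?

Before the tax: set 305 − 3P = 4P + 53 → P* = €36, Q* = 197.
With the tax collected from suppliers, supply shifts: Qs = 4(P − 3.5) + 53.
Solving gives Q = 191 with consumers paying €38 and suppliers receiving €34.5 (the €3.5 wedge).
Burden on consumers: €2; on suppliers: €1.5. (They sum to €3.5.)
The less price-elastic side of the market bears the larger share of a per-unit tax.

Consumers bear €2 per ticket; suppliers bear €1.5 per ticket.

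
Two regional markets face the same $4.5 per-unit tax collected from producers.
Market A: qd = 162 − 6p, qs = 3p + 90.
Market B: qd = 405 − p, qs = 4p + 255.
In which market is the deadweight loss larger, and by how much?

Market A: pre-tax p* = $8, q* = 114; post-tax q = 105; deadweight loss = $20.25.
Market B: pre-tax p* = $30, q* = 375; post-tax q = 371.4; deadweight loss = $8.1.
Difference: $20.25 vs $8.1 → market A is larger by $12.15.

Market A, by $12.15.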